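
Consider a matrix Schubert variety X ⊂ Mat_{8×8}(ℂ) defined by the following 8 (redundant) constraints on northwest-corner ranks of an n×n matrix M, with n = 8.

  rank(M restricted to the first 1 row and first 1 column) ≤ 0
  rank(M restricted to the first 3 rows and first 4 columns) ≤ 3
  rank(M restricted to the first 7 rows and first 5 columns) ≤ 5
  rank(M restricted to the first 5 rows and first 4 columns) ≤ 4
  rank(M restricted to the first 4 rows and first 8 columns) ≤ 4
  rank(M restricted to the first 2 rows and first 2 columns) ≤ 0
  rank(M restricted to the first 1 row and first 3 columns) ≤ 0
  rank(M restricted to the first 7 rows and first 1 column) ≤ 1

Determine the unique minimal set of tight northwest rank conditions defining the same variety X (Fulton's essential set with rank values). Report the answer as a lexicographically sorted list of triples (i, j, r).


Recovering R(i,j) via the rank-extension bound from the 8 conditions:

  R[1]: 0  0  0  1  1  1  1  1
  R[2]: 0  0  1  2  2  2  2  2
  R[3]: 1  1  2  3  3  3  3  3
  R[4]: 1  2  3  4  4  4  4  4
  R[5]: 1  2  3  4  5  5  5  5
  R[6]: 1  2  3  4  5  6  6  6
  R[7]: 1  2  3  4  5  6  7  7
  R[8]: 1  2  3  4  5  6  7  8

reading off 1-entries of Δ²R: w = (4, 3, 1, 2, 5, 6, 7, 8).

ℓ(w)=5; the 2 essential cells (i,j,r):

[(1, 3, 0), (2, 2, 0)]


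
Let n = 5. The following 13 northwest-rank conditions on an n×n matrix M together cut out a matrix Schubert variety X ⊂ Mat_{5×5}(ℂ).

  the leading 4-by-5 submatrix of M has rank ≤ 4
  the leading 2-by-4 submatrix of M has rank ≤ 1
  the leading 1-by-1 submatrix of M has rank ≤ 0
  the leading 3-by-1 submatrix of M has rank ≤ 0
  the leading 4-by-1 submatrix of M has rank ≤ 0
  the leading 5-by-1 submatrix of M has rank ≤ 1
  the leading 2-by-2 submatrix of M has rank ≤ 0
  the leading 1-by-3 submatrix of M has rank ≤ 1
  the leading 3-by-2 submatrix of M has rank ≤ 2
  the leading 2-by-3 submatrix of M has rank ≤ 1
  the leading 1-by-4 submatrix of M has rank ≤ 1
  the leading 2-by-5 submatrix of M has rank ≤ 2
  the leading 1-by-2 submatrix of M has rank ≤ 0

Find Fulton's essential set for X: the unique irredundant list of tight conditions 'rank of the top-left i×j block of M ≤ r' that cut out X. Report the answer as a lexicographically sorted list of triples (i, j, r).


Computing R[i][j] = min implied NW-rank bound (n=5, 13 conditions):

  R[1]: 0  0  1  1  1
  R[2]: 0  0  1  1  2
  R[3]: 0  1  2  2  3
  R[4]: 0  1  2  3  4
  R[5]: 1  2  3  4  5

hence w(1..5) = (3, 5, 2, 4, 1).

D(w) has 7 cells with 3 SE-corners; essential set:

[(2, 2, 0), (2, 4, 1), (4, 1, 0)]


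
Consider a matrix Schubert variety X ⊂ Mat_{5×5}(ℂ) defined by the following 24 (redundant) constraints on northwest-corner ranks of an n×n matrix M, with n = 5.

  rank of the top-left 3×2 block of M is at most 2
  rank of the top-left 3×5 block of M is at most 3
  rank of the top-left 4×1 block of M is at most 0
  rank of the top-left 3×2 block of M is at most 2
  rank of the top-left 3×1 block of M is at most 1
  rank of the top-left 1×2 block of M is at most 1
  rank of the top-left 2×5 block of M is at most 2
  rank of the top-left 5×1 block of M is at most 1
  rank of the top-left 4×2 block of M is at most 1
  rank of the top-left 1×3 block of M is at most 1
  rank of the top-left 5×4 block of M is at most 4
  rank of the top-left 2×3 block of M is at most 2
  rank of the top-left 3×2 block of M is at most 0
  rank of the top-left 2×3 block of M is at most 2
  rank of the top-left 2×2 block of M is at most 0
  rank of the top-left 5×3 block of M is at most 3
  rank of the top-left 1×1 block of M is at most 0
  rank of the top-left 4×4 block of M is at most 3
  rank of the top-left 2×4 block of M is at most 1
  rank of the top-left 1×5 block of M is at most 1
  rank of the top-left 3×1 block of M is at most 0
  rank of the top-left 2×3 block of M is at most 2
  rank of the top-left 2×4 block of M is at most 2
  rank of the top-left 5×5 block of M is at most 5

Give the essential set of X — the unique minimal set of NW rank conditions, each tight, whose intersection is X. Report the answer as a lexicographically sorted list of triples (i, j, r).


Propagating the 24 rank bounds to every northwest block:

  0 0 1 1 1
  0 0 1 1 2
  0 0 1 2 3
  0 1 2 3 4
  1 2 3 4 5

hence w(1..5) = (3, 5, 4, 2, 1).

ℓ(w)=8; the 3 essential cells (i,j,r):

[(2, 4, 1), (3, 2, 0), (4, 1, 0)]


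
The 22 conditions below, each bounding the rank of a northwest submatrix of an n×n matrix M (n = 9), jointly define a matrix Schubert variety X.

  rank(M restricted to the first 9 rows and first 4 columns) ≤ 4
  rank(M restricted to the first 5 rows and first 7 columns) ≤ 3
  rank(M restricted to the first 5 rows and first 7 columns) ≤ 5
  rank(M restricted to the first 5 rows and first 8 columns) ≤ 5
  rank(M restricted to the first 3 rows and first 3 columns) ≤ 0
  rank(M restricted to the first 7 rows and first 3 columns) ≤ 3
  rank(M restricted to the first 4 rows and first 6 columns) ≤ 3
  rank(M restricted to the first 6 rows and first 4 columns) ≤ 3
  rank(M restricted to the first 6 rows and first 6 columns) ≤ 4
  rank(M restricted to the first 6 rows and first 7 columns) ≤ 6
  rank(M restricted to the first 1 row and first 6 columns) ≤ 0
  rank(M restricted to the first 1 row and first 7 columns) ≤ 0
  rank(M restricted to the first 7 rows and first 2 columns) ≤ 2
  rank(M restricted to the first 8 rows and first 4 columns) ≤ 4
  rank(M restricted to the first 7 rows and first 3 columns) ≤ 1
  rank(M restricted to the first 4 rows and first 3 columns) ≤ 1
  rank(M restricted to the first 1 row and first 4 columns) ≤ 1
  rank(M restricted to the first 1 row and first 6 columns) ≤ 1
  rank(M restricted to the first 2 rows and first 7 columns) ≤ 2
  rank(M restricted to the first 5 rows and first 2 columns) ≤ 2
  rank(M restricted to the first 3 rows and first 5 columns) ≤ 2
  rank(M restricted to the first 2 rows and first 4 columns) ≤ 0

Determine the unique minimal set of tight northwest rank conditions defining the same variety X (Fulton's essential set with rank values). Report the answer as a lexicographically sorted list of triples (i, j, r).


Propagating the 22 rank bounds to every northwest block:

  R[1]: 0 0 0 0 0 0 0 1 1
  R[2]: 0 0 0 0 1 1 1 2 2
  R[3]: 0 0 0 1 2 2 2 3 3
  R[4]: 1 1 1 2 3 3 3 4 4
  R[5]: 1 1 1 2 3 3 3 4 5
  R[6]: 1 1 1 2 3 4 4 5 6
  R[7]: 1 1 1 2 3 4 5 6 7
  R[8]: 1 2 2 3 4 5 6 7 8
  R[9]: 1 2 3 4 5 6 7 8 9

reading off 1-entries of Δ²R: w = (8, 5, 4, 1, 9, 6, 7, 2, 3).

D(w) has 22 cells with 5 SE-corners; essential set:

[(1, 7, 0), (2, 4, 0), (3, 3, 0), (5, 7, 3), (7, 3, 1)]


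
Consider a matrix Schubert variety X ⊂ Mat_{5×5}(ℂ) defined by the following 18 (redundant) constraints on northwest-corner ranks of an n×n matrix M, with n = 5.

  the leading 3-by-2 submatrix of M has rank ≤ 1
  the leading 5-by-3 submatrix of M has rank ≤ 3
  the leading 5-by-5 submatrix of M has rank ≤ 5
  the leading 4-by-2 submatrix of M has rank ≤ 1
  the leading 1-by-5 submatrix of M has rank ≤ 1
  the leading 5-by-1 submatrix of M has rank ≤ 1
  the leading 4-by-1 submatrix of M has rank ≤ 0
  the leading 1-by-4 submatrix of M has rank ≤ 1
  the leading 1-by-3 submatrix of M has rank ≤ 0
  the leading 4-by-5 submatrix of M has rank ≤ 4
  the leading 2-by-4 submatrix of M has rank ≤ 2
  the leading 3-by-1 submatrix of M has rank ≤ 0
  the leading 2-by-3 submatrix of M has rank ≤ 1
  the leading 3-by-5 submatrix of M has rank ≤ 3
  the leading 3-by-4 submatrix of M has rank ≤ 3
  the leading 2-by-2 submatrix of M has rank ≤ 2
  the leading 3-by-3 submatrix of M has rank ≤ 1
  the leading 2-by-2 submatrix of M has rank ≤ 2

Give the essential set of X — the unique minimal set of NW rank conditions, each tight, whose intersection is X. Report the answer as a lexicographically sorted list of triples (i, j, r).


Computing R[i][j] = min implied NW-rank bound (n=5, 18 conditions):

  0 0 0 1 1
  0 1 1 2 2
  0 1 1 2 3
  0 1 2 3 4
  1 2 3 4 5

second differences of R give the permutation w = (4, 2, 5, 3, 1).

|D(w)|=7, |Ess(w)|=3:

[(1, 3, 0), (3, 3, 1), (4, 1, 0)]


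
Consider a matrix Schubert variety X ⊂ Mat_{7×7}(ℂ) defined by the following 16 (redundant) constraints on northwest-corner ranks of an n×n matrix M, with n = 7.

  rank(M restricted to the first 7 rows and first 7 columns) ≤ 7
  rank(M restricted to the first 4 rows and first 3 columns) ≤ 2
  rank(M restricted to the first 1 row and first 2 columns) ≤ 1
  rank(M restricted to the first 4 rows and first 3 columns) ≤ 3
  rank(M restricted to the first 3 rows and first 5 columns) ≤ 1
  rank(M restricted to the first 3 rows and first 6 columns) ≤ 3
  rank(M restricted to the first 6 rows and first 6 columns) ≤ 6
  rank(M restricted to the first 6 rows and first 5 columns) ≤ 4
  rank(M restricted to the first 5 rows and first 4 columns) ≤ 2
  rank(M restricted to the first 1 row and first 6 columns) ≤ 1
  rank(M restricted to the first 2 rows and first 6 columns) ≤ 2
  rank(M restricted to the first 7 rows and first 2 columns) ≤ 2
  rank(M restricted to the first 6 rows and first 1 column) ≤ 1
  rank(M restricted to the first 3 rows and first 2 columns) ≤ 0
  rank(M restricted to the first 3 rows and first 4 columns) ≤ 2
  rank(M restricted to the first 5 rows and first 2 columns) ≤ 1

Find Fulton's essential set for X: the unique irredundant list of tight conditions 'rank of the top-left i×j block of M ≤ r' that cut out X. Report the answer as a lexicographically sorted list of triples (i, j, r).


Reconstructing r_w from the 16 given conditions:

  0, 0, 1, 1, 1, 1, 1
  0, 0, 1, 1, 1, 2, 2
  0, 0, 1, 1, 1, 2, 3
  1, 1, 2, 2, 2, 3, 4
  1, 1, 2, 2, 3, 4, 5
  1, 2, 3, 3, 4, 5, 6
  1, 2, 3, 4, 5, 6, 7

reading off 1-entries of Δ²R: w = (3, 6, 7, 1, 5, 2, 4).

ℓ(w)=12; the 4 essential cells (i,j,r):

[(3, 2, 0), (3, 5, 1), (5, 2, 1), (5, 4, 2)]


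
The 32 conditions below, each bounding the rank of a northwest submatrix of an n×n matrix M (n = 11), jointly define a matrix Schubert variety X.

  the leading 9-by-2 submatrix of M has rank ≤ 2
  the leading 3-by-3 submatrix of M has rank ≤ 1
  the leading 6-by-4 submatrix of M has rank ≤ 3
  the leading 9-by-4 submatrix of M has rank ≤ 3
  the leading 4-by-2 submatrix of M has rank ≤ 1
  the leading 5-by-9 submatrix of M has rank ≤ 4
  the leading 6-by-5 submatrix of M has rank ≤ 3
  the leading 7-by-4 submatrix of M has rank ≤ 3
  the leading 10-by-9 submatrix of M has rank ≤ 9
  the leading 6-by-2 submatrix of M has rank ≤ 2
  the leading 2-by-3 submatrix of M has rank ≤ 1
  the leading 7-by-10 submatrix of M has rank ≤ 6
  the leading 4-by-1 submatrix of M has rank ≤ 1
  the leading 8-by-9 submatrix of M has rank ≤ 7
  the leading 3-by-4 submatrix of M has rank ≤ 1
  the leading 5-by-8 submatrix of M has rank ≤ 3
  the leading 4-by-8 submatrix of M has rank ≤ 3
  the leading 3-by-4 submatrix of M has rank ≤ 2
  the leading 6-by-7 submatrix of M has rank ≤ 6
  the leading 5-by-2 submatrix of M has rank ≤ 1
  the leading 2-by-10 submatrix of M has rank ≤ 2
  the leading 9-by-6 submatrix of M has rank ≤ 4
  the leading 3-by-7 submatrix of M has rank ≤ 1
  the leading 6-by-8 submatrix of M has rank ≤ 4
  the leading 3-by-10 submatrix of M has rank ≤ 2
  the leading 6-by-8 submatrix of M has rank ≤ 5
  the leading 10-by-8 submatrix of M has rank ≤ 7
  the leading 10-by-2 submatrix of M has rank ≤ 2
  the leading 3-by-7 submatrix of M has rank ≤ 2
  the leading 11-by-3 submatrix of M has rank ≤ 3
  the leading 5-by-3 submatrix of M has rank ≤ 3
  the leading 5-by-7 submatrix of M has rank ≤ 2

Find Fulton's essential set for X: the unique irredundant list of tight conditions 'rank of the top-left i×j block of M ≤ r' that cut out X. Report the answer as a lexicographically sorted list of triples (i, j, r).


The tightest implied rank at each (i,j), from the 32 conditions:

  row 1: 1 | 1 | 1 | 1 | 1 | 1 | 1 | 1 | 1 | 1 | 1
  row 2: 1 | 1 | 1 | 1 | 1 | 1 | 1 | 2 | 2 | 2 | 2
  row 3: 1 | 1 | 1 | 1 | 1 | 1 | 1 | 2 | 2 | 2 | 3
  row 4: 1 | 1 | 2 | 2 | 2 | 2 | 2 | 3 | 3 | 3 | 4
  row 5: 1 | 1 | 2 | 2 | 2 | 2 | 2 | 3 | 4 | 4 | 5
  row 6: 1 | 2 | 3 | 3 | 3 | 3 | 3 | 4 | 5 | 5 | 6
  row 7: 1 | 2 | 3 | 3 | 4 | 4 | 4 | 5 | 6 | 6 | 7
  row 8: 1 | 2 | 3 | 3 | 4 | 4 | 5 | 6 | 7 | 7 | 8
  row 9: 1 | 2 | 3 | 3 | 4 | 4 | 5 | 6 | 7 | 8 | 9
  row 10: 1 | 2 | 3 | 4 | 5 | 5 | 6 | 7 | 8 | 9 | 10
  row 11: 1 | 2 | 3 | 4 | 5 | 6 | 7 | 8 | 9 | 10 | 11

the unique w with this rank table is (1, 8, 11, 3, 9, 2, 5, 7, 10, 4, 6).

D(w) has 25 cells with 6 SE-corners; essential set:

[(3, 7, 1), (3, 10, 2), (5, 2, 1), (5, 7, 2), (9, 4, 3), (9, 6, 4)]


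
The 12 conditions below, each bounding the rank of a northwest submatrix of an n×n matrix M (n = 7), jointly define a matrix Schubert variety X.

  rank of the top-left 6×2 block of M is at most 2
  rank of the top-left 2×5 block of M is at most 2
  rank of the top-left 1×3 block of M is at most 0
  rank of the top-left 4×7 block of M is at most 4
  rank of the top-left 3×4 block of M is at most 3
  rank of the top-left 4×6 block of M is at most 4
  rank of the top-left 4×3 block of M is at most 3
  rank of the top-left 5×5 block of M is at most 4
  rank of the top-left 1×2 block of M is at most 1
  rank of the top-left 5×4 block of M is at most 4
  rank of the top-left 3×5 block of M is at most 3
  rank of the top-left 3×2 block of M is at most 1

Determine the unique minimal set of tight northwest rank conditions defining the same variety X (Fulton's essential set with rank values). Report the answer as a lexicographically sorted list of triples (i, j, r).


Computing R[i][j] = min implied NW-rank bound (n=7, 12 conditions):

  i=1: 0 0 0 1 1 1 1
  i=2: 1 1 1 2 2 2 2
  i=3: 1 1 2 3 3 3 3
  i=4: 1 2 3 4 4 4 4
  i=5: 1 2 3 4 4 5 5
  i=6: 1 2 3 4 5 6 6
  i=7: 1 2 3 4 5 6 7

the unique w with this rank table is (4, 1, 3, 2, 6, 5, 7).

D(w) has 5 cells with 3 SE-corners; essential set:

[(1, 3, 0), (3, 2, 1), (5, 5, 4)]


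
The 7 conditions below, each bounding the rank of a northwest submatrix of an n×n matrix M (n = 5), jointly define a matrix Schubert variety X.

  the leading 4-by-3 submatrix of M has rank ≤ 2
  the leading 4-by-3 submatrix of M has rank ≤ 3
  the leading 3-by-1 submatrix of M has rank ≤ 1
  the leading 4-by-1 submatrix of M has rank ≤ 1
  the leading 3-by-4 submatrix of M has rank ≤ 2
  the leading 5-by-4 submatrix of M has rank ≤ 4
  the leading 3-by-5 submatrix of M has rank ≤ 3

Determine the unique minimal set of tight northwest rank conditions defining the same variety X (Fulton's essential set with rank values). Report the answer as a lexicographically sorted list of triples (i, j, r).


Reconstructing r_w from the 7 given conditions:

  1 1 1 1 1
  1 2 2 2 2
  1 2 2 2 3
  1 2 2 3 4
  1 2 3 4 5

second differences of R give the permutation w = (1, 2, 5, 4, 3).

Rothe diagram D(w) (3 cells), 2 SE-corners (essential conditions):

[(3, 4, 2), (4, 3, 2)]


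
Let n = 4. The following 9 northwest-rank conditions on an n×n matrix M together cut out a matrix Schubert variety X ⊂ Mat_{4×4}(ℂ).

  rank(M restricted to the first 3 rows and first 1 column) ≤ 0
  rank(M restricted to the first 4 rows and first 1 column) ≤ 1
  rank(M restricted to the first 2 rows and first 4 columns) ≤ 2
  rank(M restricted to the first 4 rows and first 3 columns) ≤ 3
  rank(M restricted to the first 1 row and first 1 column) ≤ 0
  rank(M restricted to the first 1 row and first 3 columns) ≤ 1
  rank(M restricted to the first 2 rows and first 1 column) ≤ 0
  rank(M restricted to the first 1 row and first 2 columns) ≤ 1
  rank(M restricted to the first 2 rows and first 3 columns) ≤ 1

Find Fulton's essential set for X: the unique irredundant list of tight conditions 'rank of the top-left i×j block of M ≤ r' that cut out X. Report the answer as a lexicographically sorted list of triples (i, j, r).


Recovering R(i,j) via the rank-extension bound from the 9 conditions:

  i=1: 0 1 1 1
  i=2: 0 1 1 2
  i=3: 0 1 2 3
  i=4: 1 2 3 4

the unique w with this rank table is (2, 4, 3, 1).

2 SE-corners of the 4-cell Rothe diagram give Ess(w):

[(2, 3, 1), (3, 1, 0)]


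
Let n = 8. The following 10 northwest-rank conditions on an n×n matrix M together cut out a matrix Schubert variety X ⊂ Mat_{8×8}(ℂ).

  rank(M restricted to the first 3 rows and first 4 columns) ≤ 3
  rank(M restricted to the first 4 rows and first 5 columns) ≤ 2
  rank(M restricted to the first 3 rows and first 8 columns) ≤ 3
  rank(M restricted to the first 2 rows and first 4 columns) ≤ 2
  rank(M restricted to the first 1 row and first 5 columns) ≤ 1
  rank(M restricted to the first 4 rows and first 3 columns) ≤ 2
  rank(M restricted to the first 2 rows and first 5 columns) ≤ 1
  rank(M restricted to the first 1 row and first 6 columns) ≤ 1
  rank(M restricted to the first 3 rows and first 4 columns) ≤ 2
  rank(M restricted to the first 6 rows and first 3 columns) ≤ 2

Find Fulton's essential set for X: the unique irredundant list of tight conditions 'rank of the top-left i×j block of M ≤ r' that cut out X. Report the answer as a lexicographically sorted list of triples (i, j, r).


The tightest implied rank at each (i,j), from the 10 conditions:

  R[1]: 1, 1, 1, 1, 1, 1, 1, 1
  R[2]: 1, 1, 1, 1, 1, 2, 2, 2
  R[3]: 1, 2, 2, 2, 2, 3, 3, 3
  R[4]: 1, 2, 2, 2, 2, 3, 4, 4
  R[5]: 1, 2, 2, 3, 3, 4, 5, 5
  R[6]: 1, 2, 2, 3, 4, 5, 6, 6
  R[7]: 1, 2, 3, 4, 5, 6, 7, 7
  R[8]: 1, 2, 3, 4, 5, 6, 7, 8

the unique w with this rank table is (1, 6, 2, 7, 4, 5, 3, 8).

|D(w)|=9, |Ess(w)|=3:

[(2, 5, 1), (4, 5, 2), (6, 3, 2)]


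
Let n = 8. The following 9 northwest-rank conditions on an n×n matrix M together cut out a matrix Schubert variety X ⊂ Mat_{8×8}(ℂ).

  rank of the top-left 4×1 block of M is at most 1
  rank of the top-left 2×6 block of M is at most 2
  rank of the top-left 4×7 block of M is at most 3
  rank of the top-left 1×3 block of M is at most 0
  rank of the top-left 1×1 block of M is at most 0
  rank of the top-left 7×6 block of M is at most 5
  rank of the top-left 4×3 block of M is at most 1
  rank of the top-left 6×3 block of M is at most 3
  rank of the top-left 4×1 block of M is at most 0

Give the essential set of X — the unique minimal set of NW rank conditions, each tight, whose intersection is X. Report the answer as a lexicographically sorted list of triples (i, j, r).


Recovering R(i,j) via the rank-extension bound from the 9 conditions:

  0  0  0  1  1  1  1  1
  0  1  1  2  2  2  2  2
  0  1  1  2  3  3  3  3
  0  1  1  2  3  3  3  4
  1  2  2  3  4  4  4  5
  1  2  3  4  5  5  5  6
  1  2  3  4  5  5  6  7
  1  2  3  4  5  6  7  8

the unique w with this rank table is (4, 2, 5, 8, 1, 3, 7, 6).

Rothe diagram D(w) (11 cells), 5 SE-corners (essential conditions):

[(1, 3, 0), (4, 1, 0), (4, 3, 1), (4, 7, 3), (7, 6, 5)]


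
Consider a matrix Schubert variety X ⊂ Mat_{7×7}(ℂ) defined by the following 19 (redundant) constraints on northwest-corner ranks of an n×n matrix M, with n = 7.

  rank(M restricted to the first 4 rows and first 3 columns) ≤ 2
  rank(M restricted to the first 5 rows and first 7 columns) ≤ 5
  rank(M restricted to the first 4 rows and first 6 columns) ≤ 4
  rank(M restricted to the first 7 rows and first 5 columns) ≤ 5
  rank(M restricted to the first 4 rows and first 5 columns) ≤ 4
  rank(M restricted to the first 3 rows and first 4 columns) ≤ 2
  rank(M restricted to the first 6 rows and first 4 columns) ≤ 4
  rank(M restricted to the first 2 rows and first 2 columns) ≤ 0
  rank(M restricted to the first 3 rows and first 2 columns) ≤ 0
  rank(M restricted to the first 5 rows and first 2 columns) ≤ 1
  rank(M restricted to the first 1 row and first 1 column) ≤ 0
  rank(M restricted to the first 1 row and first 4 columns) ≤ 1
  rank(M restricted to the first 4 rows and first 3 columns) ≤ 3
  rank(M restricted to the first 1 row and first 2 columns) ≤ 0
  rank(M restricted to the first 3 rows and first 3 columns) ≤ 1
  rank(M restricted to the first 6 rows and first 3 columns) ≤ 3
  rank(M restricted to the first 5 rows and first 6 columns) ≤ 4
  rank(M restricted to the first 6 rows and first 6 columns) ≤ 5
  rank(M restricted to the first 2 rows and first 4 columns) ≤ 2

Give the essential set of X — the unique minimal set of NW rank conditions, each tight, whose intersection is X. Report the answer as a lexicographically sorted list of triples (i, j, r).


Propagating the 19 rank bounds to every northwest block:

  row 1: 0 0 1 1 1 1 1
  row 2: 0 0 1 2 2 2 2
  row 3: 0 0 1 2 3 3 3
  row 4: 1 1 2 3 4 4 4
  row 5: 1 1 2 3 4 4 5
  row 6: 1 2 3 4 5 5 6
  row 7: 1 2 3 4 5 6 7

hence w(1..7) = (3, 4, 5, 1, 7, 2, 6).

3 SE-corners of the 8-cell Rothe diagram give Ess(w):

[(3, 2, 0), (5, 2, 1), (5, 6, 4)]


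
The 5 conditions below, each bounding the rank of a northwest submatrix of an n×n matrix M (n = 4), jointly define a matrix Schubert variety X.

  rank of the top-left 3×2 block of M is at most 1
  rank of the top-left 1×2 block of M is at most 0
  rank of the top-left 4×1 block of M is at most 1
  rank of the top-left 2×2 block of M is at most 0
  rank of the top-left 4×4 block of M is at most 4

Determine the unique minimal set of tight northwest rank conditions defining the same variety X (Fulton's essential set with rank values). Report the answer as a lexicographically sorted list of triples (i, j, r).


Computing R[i][j] = min implied NW-rank bound (n=4, 5 conditions):

  i=1: 0 | 0 | 1 | 1
  i=2: 0 | 0 | 1 | 2
  i=3: 1 | 1 | 2 | 3
  i=4: 1 | 2 | 3 | 4

hence w(1..4) = (3, 4, 1, 2).

Fulton essential set (1 of the 4 Rothe cells):

[(2, 2, 0)]


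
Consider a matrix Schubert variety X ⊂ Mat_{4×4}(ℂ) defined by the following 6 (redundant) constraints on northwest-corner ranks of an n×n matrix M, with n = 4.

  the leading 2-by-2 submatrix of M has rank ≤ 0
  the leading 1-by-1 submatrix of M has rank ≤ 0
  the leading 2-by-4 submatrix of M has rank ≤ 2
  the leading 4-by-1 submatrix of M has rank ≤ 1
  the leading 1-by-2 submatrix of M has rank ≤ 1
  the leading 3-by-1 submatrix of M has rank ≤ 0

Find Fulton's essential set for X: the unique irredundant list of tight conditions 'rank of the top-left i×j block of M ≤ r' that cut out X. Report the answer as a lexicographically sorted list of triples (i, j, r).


Rank table r_w(4×4) implied by the 6 constraints:

  R[1]: 0, 0, 1, 1
  R[2]: 0, 0, 1, 2
  R[3]: 0, 1, 2, 3
  R[4]: 1, 2, 3, 4

hence w(1..4) = (3, 4, 2, 1).

D(w) has 5 cells with 2 SE-corners; essential set:

[(2, 2, 0), (3, 1, 0)]


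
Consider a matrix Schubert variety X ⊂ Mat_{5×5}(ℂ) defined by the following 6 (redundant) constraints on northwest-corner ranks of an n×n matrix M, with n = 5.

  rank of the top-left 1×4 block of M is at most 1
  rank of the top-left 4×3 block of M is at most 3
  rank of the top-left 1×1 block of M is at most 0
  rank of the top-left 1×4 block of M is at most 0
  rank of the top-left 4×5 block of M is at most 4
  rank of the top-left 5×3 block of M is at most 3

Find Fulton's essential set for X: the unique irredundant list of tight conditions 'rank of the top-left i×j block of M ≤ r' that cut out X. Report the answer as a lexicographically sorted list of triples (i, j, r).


Propagating the 6 rank bounds to every northwest block:

  i=1: 0 0 0 0 1
  i=2: 1 1 1 1 2
  i=3: 1 2 2 2 3
  i=4: 1 2 3 3 4
  i=5: 1 2 3 4 5

second differences of R give the permutation w = (5, 1, 2, 3, 4).

ℓ(w)=4; the 1 essential cell (i,j,r):

[(1, 4, 0)]


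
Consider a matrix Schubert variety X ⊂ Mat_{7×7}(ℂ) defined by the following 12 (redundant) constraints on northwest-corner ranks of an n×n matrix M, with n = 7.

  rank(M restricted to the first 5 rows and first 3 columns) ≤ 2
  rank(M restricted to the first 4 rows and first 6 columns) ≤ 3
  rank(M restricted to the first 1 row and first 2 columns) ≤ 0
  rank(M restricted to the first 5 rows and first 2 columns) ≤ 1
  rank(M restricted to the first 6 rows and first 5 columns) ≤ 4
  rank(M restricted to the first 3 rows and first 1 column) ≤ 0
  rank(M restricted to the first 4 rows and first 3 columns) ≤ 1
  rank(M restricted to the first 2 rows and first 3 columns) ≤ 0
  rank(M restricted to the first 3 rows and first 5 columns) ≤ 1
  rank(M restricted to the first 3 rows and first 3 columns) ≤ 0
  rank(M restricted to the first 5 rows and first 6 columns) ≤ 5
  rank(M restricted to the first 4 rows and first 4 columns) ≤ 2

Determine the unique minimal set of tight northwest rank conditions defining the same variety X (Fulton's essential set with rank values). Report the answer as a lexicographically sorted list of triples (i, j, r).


Computing R[i][j] = min implied NW-rank bound (n=7, 12 conditions):

  0 | 0 | 0 | 1 | 1 | 1 | 1
  0 | 0 | 0 | 1 | 1 | 2 | 2
  0 | 0 | 0 | 1 | 1 | 2 | 3
  1 | 1 | 1 | 2 | 2 | 3 | 4
  1 | 1 | 2 | 3 | 3 | 4 | 5
  1 | 2 | 3 | 4 | 4 | 5 | 6
  1 | 2 | 3 | 4 | 5 | 6 | 7

reading off 1-entries of Δ²R: w = (4, 6, 7, 1, 3, 2, 5).

Rothe diagram D(w) (12 cells), 3 SE-corners (essential conditions):

[(3, 3, 0), (3, 5, 1), (5, 2, 1)]


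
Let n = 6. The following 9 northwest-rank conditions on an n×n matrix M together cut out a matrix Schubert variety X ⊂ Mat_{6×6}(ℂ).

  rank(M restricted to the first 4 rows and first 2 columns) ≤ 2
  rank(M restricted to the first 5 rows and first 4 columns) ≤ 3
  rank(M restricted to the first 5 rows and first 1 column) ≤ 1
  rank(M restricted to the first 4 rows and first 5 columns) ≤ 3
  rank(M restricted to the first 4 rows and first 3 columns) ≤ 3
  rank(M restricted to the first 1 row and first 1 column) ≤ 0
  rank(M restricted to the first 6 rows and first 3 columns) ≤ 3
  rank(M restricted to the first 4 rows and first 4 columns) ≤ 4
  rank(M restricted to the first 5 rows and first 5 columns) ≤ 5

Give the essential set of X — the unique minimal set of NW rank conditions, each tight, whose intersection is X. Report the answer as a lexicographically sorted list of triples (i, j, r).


Rank table r_w(6×6) implied by the 9 constraints:

  R[1]: 0 1 1 1 1 1
  R[2]: 1 2 2 2 2 2
  R[3]: 1 2 3 3 3 3
  R[4]: 1 2 3 3 3 4
  R[5]: 1 2 3 3 4 5
  R[6]: 1 2 3 4 5 6

so w = (2, 1, 3, 6, 5, 4).

Fulton essential set (3 of the 4 Rothe cells):

[(1, 1, 0), (4, 5, 3), (5, 4, 3)]


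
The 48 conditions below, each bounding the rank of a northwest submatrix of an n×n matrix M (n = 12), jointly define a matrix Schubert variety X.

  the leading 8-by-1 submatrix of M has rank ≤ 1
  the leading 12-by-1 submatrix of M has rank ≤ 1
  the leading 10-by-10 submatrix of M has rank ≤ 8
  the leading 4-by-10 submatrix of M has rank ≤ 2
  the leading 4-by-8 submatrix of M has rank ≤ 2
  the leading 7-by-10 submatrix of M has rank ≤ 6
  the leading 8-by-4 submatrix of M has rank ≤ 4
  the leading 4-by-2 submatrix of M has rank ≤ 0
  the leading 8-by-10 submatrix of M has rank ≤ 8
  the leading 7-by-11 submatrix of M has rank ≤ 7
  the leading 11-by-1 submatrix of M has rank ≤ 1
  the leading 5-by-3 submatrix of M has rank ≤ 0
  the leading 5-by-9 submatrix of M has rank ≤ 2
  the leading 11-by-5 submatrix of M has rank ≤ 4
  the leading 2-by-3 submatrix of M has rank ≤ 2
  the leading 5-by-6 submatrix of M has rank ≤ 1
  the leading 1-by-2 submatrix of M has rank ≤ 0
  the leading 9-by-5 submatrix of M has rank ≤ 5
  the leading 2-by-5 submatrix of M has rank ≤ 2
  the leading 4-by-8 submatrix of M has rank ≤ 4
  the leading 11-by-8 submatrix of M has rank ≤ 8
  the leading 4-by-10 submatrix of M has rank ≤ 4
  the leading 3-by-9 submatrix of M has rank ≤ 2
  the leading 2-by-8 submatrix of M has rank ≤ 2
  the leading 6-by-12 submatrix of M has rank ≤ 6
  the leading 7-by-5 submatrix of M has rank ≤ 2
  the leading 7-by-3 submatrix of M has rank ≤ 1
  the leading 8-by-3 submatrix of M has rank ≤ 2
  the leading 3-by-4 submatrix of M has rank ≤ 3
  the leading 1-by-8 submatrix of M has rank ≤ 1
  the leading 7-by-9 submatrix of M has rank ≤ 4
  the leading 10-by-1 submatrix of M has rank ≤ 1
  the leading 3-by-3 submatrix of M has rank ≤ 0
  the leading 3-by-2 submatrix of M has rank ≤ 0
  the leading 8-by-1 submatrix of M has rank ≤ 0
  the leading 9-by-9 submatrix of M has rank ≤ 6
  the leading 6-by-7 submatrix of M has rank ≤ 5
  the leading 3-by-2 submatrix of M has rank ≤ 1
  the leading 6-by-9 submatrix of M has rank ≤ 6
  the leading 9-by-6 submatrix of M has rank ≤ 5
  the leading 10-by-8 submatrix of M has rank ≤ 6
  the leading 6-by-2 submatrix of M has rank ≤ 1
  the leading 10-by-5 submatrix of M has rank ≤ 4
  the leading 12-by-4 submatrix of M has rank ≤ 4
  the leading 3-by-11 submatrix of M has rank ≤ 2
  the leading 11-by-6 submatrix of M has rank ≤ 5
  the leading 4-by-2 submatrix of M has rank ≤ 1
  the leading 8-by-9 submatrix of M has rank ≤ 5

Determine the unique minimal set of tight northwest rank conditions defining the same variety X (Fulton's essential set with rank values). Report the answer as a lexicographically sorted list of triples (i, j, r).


The tightest implied rank at each (i,j), from the 48 conditions:

  i=1: 0 0 0 1 1 1 1 1 1 1 1 1
  i=2: 0 0 0 1 1 1 2 2 2 2 2 2
  i=3: 0 0 0 1 1 1 2 2 2 2 2 3
  i=4: 0 0 0 1 1 1 2 2 2 2 3 4
  i=5: 0 0 0 1 1 1 2 2 2 3 4 5
  i=6: 0 1 1 2 2 2 3 3 3 4 5 6
  i=7: 0 1 1 2 2 3 4 4 4 5 6 7
  i=8: 0 1 2 3 3 4 5 5 5 6 7 8
  i=9: 1 2 3 4 4 5 6 6 6 7 8 9
  i=10: 1 2 3 4 4 5 6 6 7 8 9 10
  i=11: 1 2 3 4 4 5 6 7 8 9 10 11
  i=12: 1 2 3 4 5 6 7 8 9 10 11 12

so w = (4, 7, 12, 11, 10, 2, 6, 3, 1, 9, 8, 5).

D(w) has 40 cells with 10 SE-corners; essential set:

[(3, 11, 2), (4, 10, 2), (5, 3, 0), (5, 6, 1), (5, 9, 2), (7, 3, 1), (7, 5, 2), (8, 1, 0), (10, 8, 6), (11, 5, 4)]


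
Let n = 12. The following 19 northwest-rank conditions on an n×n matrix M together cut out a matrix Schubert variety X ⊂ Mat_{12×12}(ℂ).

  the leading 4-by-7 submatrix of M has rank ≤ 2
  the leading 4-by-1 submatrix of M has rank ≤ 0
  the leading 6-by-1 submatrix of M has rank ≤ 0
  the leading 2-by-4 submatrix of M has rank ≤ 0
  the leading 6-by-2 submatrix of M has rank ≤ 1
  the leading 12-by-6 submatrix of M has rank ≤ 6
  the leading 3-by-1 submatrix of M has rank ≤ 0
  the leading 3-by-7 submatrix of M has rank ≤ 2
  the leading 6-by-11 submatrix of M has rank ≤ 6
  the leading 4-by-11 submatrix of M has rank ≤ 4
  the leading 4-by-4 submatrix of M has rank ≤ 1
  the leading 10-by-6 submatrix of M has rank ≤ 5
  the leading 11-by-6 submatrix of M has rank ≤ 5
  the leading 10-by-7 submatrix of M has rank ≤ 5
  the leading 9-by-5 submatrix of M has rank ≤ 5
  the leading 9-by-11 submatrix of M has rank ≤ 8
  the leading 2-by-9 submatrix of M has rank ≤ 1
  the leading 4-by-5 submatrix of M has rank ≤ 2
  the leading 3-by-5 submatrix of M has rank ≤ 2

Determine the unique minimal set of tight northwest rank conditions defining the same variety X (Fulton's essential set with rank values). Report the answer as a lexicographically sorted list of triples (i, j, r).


Computing R[i][j] = min implied NW-rank bound (n=12, 19 conditions):

  row 1: 0 | 0 | 0 | 0 | 1 | 1 | 1 | 1 | 1 | 1 | 1 | 1
  row 2: 0 | 0 | 0 | 0 | 1 | 1 | 1 | 1 | 1 | 2 | 2 | 2
  row 3: 0 | 1 | 1 | 1 | 2 | 2 | 2 | 2 | 2 | 3 | 3 | 3
  row 4: 0 | 1 | 1 | 1 | 2 | 2 | 2 | 3 | 3 | 4 | 4 | 4
  row 5: 0 | 1 | 2 | 2 | 3 | 3 | 3 | 4 | 4 | 5 | 5 | 5
  row 6: 0 | 1 | 2 | 3 | 4 | 4 | 4 | 5 | 5 | 6 | 6 | 6
  row 7: 1 | 2 | 3 | 4 | 5 | 5 | 5 | 6 | 6 | 7 | 7 | 7
  row 8: 1 | 2 | 3 | 4 | 5 | 5 | 5 | 6 | 7 | 8 | 8 | 8
  row 9: 1 | 2 | 3 | 4 | 5 | 5 | 5 | 6 | 7 | 8 | 8 | 9
  row 10: 1 | 2 | 3 | 4 | 5 | 5 | 5 | 6 | 7 | 8 | 9 | 10
  row 11: 1 | 2 | 3 | 4 | 5 | 5 | 6 | 7 | 8 | 9 | 10 | 11
  row 12: 1 | 2 | 3 | 4 | 5 | 6 | 7 | 8 | 9 | 10 | 11 | 12

the unique w with this rank table is (5, 10, 2, 8, 3, 4, 1, 9, 12, 11, 7, 6).

Rothe diagram D(w) (28 cells), 8 SE-corners (essential conditions):

[(2, 4, 0), (2, 9, 1), (4, 4, 1), (4, 7, 2), (6, 1, 0), (9, 11, 8), (10, 7, 5), (11, 6, 5)]


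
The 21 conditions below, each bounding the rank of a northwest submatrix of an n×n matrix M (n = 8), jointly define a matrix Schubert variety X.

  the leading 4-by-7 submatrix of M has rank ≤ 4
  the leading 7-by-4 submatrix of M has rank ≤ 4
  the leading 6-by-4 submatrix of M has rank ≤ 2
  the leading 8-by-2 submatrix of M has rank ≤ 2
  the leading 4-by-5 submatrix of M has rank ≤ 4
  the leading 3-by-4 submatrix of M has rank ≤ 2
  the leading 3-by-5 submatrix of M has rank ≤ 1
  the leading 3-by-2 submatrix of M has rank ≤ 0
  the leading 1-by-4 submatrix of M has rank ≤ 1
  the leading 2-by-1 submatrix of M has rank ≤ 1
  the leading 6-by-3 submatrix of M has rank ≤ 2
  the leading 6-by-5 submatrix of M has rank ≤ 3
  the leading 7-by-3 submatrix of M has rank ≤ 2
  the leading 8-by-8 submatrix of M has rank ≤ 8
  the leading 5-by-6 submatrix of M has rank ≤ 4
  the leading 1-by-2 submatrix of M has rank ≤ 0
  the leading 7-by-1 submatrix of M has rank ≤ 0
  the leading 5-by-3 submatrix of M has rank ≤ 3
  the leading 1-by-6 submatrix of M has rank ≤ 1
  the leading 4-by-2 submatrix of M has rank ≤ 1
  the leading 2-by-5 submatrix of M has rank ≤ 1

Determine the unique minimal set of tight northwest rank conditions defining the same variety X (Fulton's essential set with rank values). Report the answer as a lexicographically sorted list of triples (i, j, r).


Reconstructing r_w from the 21 given conditions:

  0 0 1 1 1 1 1 1
  0 0 1 1 1 2 2 2
  0 0 1 1 1 2 3 3
  0 1 2 2 2 3 4 4
  0 1 2 2 3 4 5 5
  0 1 2 2 3 4 5 6
  0 1 2 3 4 5 6 7
  1 2 3 4 5 6 7 8

reading off 1-entries of Δ²R: w = (3, 6, 7, 2, 5, 8, 4, 1).

D(w) has 16 cells with 4 SE-corners; essential set:

[(3, 2, 0), (3, 5, 1), (6, 4, 2), (7, 1, 0)]


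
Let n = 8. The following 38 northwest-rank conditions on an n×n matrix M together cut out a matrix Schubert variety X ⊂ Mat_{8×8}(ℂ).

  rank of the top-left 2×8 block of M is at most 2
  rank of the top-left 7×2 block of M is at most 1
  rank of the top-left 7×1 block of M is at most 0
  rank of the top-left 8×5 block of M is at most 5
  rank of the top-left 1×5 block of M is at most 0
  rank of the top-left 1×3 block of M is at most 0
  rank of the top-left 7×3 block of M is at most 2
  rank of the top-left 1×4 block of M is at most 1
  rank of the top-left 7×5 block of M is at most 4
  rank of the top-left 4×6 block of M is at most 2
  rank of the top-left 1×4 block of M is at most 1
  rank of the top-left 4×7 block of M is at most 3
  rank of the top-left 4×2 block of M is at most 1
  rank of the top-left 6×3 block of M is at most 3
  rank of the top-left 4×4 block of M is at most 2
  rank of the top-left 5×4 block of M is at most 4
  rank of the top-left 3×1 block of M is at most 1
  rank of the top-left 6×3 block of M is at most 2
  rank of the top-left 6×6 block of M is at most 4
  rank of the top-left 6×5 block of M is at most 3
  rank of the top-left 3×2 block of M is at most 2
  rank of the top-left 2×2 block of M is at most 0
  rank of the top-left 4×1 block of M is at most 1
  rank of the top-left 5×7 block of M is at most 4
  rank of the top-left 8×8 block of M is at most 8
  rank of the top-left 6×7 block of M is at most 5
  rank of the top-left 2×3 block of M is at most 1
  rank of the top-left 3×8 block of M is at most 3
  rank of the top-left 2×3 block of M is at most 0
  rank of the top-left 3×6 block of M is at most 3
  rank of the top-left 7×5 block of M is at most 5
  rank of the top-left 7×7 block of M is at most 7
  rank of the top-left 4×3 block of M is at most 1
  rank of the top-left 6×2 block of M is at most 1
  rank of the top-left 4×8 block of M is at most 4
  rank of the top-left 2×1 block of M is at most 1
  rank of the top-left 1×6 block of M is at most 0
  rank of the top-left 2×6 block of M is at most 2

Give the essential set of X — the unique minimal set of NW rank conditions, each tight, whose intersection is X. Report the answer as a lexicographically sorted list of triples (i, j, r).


Recovering R(i,j) via the rank-extension bound from the 38 conditions:

  i=1: 0 | 0 | 0 | 0 | 0 | 0 | 1 | 1
  i=2: 0 | 0 | 0 | 1 | 1 | 1 | 2 | 2
  i=3: 0 | 1 | 1 | 2 | 2 | 2 | 3 | 3
  i=4: 0 | 1 | 1 | 2 | 2 | 2 | 3 | 4
  i=5: 0 | 1 | 2 | 3 | 3 | 3 | 4 | 5
  i=6: 0 | 1 | 2 | 3 | 3 | 4 | 5 | 6
  i=7: 0 | 1 | 2 | 3 | 4 | 5 | 6 | 7
  i=8: 1 | 2 | 3 | 4 | 5 | 6 | 7 | 8

reading off 1-entries of Δ²R: w = (7, 4, 2, 8, 3, 6, 5, 1).

6 SE-corners of the 18-cell Rothe diagram give Ess(w):

[(1, 6, 0), (2, 3, 0), (4, 3, 1), (4, 6, 2), (6, 5, 3), (7, 1, 0)]


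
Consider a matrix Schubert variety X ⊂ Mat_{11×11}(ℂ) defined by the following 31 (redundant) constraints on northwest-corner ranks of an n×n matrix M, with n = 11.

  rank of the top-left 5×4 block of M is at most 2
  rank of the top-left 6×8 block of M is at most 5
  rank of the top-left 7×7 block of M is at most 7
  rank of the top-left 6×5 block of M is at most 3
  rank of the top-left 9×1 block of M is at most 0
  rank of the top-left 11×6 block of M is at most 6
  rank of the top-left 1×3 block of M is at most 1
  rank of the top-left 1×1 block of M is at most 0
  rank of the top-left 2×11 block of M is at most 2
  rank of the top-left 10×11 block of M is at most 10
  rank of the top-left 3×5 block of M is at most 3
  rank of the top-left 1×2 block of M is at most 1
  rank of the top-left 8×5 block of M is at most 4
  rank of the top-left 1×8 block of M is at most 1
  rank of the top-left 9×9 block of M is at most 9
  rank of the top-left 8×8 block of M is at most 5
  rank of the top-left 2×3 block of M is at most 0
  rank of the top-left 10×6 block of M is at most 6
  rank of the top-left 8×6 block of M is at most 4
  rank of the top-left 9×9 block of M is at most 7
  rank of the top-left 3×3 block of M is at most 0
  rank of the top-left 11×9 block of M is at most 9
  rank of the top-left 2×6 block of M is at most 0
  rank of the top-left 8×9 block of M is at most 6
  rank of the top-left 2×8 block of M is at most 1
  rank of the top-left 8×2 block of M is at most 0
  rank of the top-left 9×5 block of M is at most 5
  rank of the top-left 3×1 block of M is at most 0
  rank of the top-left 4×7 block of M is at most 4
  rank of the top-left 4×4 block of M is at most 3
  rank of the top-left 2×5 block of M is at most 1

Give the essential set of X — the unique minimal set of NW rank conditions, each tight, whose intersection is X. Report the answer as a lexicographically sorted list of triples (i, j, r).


Reconstructing r_w from the 31 given conditions:

  R[1]: 0 0 0 0 0 0 1 1 1 1 1
  R[2]: 0 0 0 0 0 0 1 1 2 2 2
  R[3]: 0 0 0 1 1 1 2 2 3 3 3
  R[4]: 0 0 1 2 2 2 3 3 4 4 4
  R[5]: 0 0 1 2 3 3 4 4 5 5 5
  R[6]: 0 0 1 2 3 4 5 5 6 6 6
  R[7]: 0 0 1 2 3 4 5 5 6 7 7
  R[8]: 0 0 1 2 3 4 5 5 6 7 8
  R[9]: 0 1 2 3 4 5 6 6 7 8 9
  R[10]: 1 2 3 4 5 6 7 7 8 9 10
  R[11]: 1 2 3 4 5 6 7 8 9 10 11

reading off 1-entries of Δ²R: w = (7, 9, 4, 3, 5, 6, 10, 11, 2, 1, 8).

ℓ(w)=29; the 6 essential cells (i,j,r):

[(2, 6, 0), (2, 8, 1), (3, 3, 0), (8, 2, 0), (8, 8, 5), (9, 1, 0)]


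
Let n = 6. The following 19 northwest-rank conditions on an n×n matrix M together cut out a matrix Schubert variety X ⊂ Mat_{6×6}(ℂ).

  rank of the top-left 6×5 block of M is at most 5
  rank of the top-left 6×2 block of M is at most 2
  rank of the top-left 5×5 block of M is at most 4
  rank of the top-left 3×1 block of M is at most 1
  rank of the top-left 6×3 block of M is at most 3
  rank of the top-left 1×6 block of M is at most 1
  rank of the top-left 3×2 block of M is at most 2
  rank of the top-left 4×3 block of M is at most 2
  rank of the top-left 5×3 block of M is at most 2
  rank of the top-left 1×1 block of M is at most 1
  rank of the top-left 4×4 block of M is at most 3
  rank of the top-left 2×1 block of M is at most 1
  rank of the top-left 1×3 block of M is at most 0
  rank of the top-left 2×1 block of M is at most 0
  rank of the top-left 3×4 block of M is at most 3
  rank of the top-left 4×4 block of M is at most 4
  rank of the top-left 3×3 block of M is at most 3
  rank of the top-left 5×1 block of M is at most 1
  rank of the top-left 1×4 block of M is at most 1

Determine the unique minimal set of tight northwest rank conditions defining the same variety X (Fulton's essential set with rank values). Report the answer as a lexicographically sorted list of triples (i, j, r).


Propagating the 19 rank bounds to every northwest block:

  row 1: 0 | 0 | 0 | 1 | 1 | 1
  row 2: 0 | 1 | 1 | 2 | 2 | 2
  row 3: 1 | 2 | 2 | 3 | 3 | 3
  row 4: 1 | 2 | 2 | 3 | 4 | 4
  row 5: 1 | 2 | 2 | 3 | 4 | 5
  row 6: 1 | 2 | 3 | 4 | 5 | 6

second differences of R give the permutation w = (4, 2, 1, 5, 6, 3).

3 SE-corners of the 6-cell Rothe diagram give Ess(w):

[(1, 3, 0), (2, 1, 0), (5, 3, 2)]
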